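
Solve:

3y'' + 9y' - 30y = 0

Characteristic equation: 3r² + 9r - 30 = 0
Divide by 3: r² + 3r - 10 = 0
Roots: r = 2, -5 (distinct real)
General solution: y = C₁e^(2x) + C₂e^(-5x)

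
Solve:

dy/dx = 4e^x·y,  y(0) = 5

General solution: y = Ce^(4e^x)
Applying IC y(0) = 5:
Particular solution: y = 5e^(4(e^x - 1))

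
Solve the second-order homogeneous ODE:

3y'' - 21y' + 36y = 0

Characteristic equation: 3r² - 21r + 36 = 0
Divide by 3: r² - 7r + 12 = 0
Roots: r = 4, 3 (distinct real)
General solution: y = C₁e^(4x) + C₂e^(3x)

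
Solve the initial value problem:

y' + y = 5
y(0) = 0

General solution: y = 5 + Ce^(-x)
Applying y(0) = 0: C = 0 - 5 = -5
Particular solution: y = 5 - 5e^(-x)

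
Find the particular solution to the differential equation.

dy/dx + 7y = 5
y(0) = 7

General solution: y = 5/7 + Ce^(-7x)
Applying y(0) = 7: C = 7 - 5/7 = 44/7
Particular solution: y = 5/7 + (44/7)e^(-7x)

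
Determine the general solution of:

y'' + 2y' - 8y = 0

Characteristic equation: r² + 2r - 8 = 0
Roots: r = 2, -4 (distinct real)
General solution: y = C₁e^(2x) + C₂e^(-4x)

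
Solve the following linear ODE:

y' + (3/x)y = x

Using integrating factor method:

General solution: y = (1/5)x^2 + Cx^(-3)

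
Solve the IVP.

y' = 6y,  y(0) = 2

General solution: y = Ce^(6x)
Applying IC y(0) = 2:
Particular solution: y = 2e^(6x)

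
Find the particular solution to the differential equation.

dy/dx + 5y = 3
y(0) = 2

General solution: y = 3/5 + Ce^(-5x)
Applying y(0) = 2: C = 2 - 3/5 = 7/5
Particular solution: y = 3/5 + (7/5)e^(-5x)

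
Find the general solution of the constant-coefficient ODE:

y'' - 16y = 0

Characteristic equation: r² - 16 = 0
Roots: r = 4, -4 (distinct real)
General solution: y = C₁e^(4x) + C₂e^(-4x)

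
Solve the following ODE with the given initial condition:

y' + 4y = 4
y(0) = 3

General solution: y = 1 + Ce^(-4x)
Applying y(0) = 3: C = 3 - 1 = 2
Particular solution: y = 1 + 2e^(-4x)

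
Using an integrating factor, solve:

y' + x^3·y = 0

Using integrating factor method:

General solution: y = Ce^(-x^4/4)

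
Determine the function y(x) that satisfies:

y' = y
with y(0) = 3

General solution: y = Ce^x
Applying IC y(0) = 3:
Particular solution: y = 3e^x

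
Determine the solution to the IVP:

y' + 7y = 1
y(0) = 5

General solution: y = 1/7 + Ce^(-7x)
Applying y(0) = 5: C = 5 - 1/7 = 34/7
Particular solution: y = 1/7 + (34/7)e^(-7x)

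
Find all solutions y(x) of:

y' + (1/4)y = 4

Using integrating factor method:

General solution: y = 16 + Ce^(-x/4)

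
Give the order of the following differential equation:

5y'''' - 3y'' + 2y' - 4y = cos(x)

The order is 4 (highest derivative is of order 4).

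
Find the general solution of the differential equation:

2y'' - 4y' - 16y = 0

Characteristic equation: 2r² - 4r - 16 = 0
Divide by 2: r² - 2r - 8 = 0
Roots: r = 4, -2 (distinct real)
General solution: y = C₁e^(4x) + C₂e^(-2x)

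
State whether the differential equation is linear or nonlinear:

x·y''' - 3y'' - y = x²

Linear (y and its derivatives appear to the first power only, no products of y terms)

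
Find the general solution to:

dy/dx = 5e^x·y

Separating variables and integrating:
ln|y| = 5e^x + C

General solution: y = Ce^(5e^x)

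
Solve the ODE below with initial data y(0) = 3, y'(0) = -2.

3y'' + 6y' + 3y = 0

General solution: y = (C₁ + C₂x)e^(-x)
Repeated root r = -1
Applying ICs: C₁ = 3, C₂ = 1
Particular solution: y = (3 + x)e^(-x)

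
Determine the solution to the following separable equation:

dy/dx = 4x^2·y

Separating variables and integrating:
ln|y| = 4x^3/3 + C

General solution: y = Ce^(4x^3/3)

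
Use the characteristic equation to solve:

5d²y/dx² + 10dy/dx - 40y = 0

Characteristic equation: 5r² + 10r - 40 = 0
Divide by 5: r² + 2r - 8 = 0
Roots: r = 2, -4 (distinct real)
General solution: y = C₁e^(2x) + C₂e^(-4x)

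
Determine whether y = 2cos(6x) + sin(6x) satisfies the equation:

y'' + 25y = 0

Verification:
y'' = -72cos(6x) - 36sin(6x)
y'' + 25y ≠ 0 (frequency mismatch: got 36 instead of 25)

No, it is not a solution.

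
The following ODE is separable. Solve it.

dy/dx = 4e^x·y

Separating variables and integrating:
ln|y| = 4e^x + C

General solution: y = Ce^(4e^x)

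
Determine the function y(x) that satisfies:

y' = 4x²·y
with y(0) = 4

General solution: y = Ce^(4x³/3)
Applying IC y(0) = 4:
Particular solution: y = 4e^(4x³/3)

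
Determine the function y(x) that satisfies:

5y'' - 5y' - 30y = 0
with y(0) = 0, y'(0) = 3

General solution: y = C₁e^(3x) + C₂e^(-2x)
Applying ICs: C₁ = 3/5, C₂ = -3/5
Particular solution: y = (3/5)e^(3x) - (3/5)e^(-2x)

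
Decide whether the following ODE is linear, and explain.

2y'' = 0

Linear (y and its derivatives appear to the first power only, no products of y terms)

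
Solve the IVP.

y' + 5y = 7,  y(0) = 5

General solution: y = 7/5 + Ce^(-5x)
Applying y(0) = 5: C = 5 - 7/5 = 18/5
Particular solution: y = 7/5 + (18/5)e^(-5x)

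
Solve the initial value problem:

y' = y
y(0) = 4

General solution: y = Ce^x
Applying IC y(0) = 4:
Particular solution: y = 4e^x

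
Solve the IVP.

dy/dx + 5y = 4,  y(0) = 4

General solution: y = 4/5 + Ce^(-5x)
Applying y(0) = 4: C = 4 - 4/5 = 16/5
Particular solution: y = 4/5 + (16/5)e^(-5x)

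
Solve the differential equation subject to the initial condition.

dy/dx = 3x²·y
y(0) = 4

General solution: y = Ce^(x³)
Applying IC y(0) = 4:
Particular solution: y = 4e^(x³)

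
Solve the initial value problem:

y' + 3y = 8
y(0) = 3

General solution: y = 8/3 + Ce^(-3x)
Applying y(0) = 3: C = 3 - 8/3 = 1/3
Particular solution: y = 8/3 + (1/3)e^(-3x)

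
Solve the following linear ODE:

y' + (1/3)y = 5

Using integrating factor method:

General solution: y = 15 + Ce^(-x/3)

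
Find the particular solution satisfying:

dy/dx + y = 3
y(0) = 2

General solution: y = 3 + Ce^(-x)
Applying y(0) = 2: C = 2 - 3 = -1
Particular solution: y = 3 - e^(-x)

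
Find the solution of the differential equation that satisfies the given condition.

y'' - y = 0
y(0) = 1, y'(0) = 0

General solution: y = C₁e^x + C₂e^(-x)
Applying ICs: C₁ = 1/2, C₂ = 1/2
Particular solution: y = (1/2)e^x + (1/2)e^(-x)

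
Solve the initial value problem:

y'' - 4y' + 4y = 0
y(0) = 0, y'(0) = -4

General solution: y = (C₁ + C₂x)e^(2x)
Repeated root r = 2
Applying ICs: C₁ = 0, C₂ = -4
Particular solution: y = -4xe^(2x)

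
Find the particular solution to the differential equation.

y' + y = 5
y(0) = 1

General solution: y = 5 + Ce^(-x)
Applying y(0) = 1: C = 1 - 5 = -4
Particular solution: y = 5 - 4e^(-x)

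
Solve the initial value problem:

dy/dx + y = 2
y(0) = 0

General solution: y = 2 + Ce^(-x)
Applying y(0) = 0: C = 0 - 2 = -2
Particular solution: y = 2 - 2e^(-x)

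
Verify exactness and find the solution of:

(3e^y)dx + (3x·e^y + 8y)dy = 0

Verify exactness: ∂M/∂y = ∂N/∂x ✓
Find F(x,y) such that ∂F/∂x = M, ∂F/∂y = N
Solution: 3x·e^y + 4y² = C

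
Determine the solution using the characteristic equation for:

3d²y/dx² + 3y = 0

Characteristic equation: 3r² + 3 = 0
Divide by 3: r² + 1 = 0
Roots: r = ±i (complex conjugates)
General solution: y = C₁cos(x) + C₂sin(x)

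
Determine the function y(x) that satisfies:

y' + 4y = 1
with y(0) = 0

General solution: y = 1/4 + Ce^(-4x)
Applying y(0) = 0: C = 0 - 1/4 = -1/4
Particular solution: y = 1/4 - (1/4)e^(-4x)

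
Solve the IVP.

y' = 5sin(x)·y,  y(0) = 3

General solution: y = Ce^(-5cos(x))
Applying IC y(0) = 3:
Particular solution: y = 3e^(5(1-cos(x)))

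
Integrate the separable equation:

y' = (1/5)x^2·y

Separating variables and integrating:
ln|y| = x^3/15 + C

General solution: y = Ce^(x^3/15)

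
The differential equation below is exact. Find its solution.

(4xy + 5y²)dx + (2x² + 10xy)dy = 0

Verify exactness: ∂M/∂y = ∂N/∂x ✓
Find F(x,y) such that ∂F/∂x = M, ∂F/∂y = N
Solution: 2x²y + 5xy² = C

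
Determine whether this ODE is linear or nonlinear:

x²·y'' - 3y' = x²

Linear (y and its derivatives appear to the first power only, no products of y terms)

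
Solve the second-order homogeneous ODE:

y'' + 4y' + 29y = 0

Characteristic equation: r² + 4r + 29 = 0
Roots: r = -2 ± 5i (complex conjugates)
General solution: y = e^(-2x)(C₁cos(5x) + C₂sin(5x))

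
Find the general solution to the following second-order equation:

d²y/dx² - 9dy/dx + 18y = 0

Characteristic equation: r² - 9r + 18 = 0
Roots: r = 6, 3 (distinct real)
General solution: y = C₁e^(6x) + C₂e^(3x)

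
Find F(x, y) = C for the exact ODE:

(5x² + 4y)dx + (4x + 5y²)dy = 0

Verify exactness: ∂M/∂y = ∂N/∂x ✓
Find F(x,y) such that ∂F/∂x = M, ∂F/∂y = N
Solution: 5x³/3 + 4xy + 5y³/3 = C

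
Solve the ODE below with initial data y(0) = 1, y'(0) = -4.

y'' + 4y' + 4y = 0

General solution: y = (C₁ + C₂x)e^(-2x)
Repeated root r = -2
Applying ICs: C₁ = 1, C₂ = -2
Particular solution: y = (1 - 2x)e^(-2x)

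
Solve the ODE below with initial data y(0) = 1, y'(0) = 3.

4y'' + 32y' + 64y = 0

General solution: y = (C₁ + C₂x)e^(-4x)
Repeated root r = -4
Applying ICs: C₁ = 1, C₂ = 7
Particular solution: y = (1 + 7x)e^(-4x)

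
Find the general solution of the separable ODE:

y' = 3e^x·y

Separating variables and integrating:
ln|y| = 3e^x + C

General solution: y = Ce^(3e^x)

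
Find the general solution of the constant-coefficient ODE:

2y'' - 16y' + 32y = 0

Characteristic equation: 2r² - 16r + 32 = 0
Divide by 2: r² - 8r + 16 = 0
Factored: (r - 4)² = 0
Repeated root: r = 4
General solution: y = (C₁ + C₂x)e^(4x)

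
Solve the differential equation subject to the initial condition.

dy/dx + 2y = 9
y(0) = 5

General solution: y = 9/2 + Ce^(-2x)
Applying y(0) = 5: C = 5 - 9/2 = 1/2
Particular solution: y = 9/2 + (1/2)e^(-2x)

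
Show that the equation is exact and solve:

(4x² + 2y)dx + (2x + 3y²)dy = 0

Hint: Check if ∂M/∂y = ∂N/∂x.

Verify exactness: ∂M/∂y = ∂N/∂x ✓
Find F(x,y) such that ∂F/∂x = M, ∂F/∂y = N
Solution: 4x³/3 + 2xy + y³ = C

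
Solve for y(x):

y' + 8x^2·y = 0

Using integrating factor method:

General solution: y = Ce^(-8x^3/3)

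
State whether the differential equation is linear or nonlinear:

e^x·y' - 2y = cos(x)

Linear (y and its derivatives appear to the first power only, no products of y terms)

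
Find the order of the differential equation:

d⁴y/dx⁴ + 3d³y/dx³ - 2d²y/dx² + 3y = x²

The order is 4 (highest derivative is of order 4).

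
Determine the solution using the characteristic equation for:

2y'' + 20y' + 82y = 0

Characteristic equation: 2r² + 20r + 82 = 0
Divide by 2: r² + 10r + 41 = 0
Roots: r = -5 ± 4i (complex conjugates)
General solution: y = e^(-5x)(C₁cos(4x) + C₂sin(4x))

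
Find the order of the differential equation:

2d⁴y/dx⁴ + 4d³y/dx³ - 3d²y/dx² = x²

The order is 4 (highest derivative is of order 4).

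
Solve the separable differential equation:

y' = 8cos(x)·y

Separating variables and integrating:
ln|y| = 8sin(x) + C

General solution: y = Ce^(8sin(x))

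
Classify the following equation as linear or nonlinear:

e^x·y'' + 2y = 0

Linear (y and its derivatives appear to the first power only, no products of y terms)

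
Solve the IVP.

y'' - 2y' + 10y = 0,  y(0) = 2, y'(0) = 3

General solution: y = e^x(C₁cos(3x) + C₂sin(3x))
Complex roots r = 1 ± 3i
Applying ICs: C₁ = 2, C₂ = 1/3
Particular solution: y = e^x(2cos(3x) + (1/3)sin(3x))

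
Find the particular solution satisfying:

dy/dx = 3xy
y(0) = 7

General solution: y = Ce^(3x²/2)
Applying IC y(0) = 7:
Particular solution: y = 7e^(3x²/2)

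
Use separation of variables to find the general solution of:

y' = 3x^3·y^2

Separating variables and integrating:
-1/y = 3x^4/4 + C

General solution: y^-1 = (-3/4)x^4 + C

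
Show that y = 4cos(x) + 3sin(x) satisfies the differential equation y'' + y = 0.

Verification:
y'' = -4cos(x) - 3sin(x)
y'' + y = 0 ✓

Yes, it is a solution.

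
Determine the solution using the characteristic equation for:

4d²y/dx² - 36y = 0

Characteristic equation: 4r² - 36 = 0
Divide by 4: r² - 9 = 0
Roots: r = 3, -3 (distinct real)
General solution: y = C₁e^(3x) + C₂e^(-3x)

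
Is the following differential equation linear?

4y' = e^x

Yes. Linear (y and its derivatives appear to the first power only, no products of y terms)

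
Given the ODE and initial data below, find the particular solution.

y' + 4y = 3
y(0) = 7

General solution: y = 3/4 + Ce^(-4x)
Applying y(0) = 7: C = 7 - 3/4 = 25/4
Particular solution: y = 3/4 + (25/4)e^(-4x)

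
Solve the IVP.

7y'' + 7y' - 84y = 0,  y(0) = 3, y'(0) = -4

General solution: y = C₁e^(3x) + C₂e^(-4x)
Applying ICs: C₁ = 8/7, C₂ = 13/7
Particular solution: y = (8/7)e^(3x) + (13/7)e^(-4x)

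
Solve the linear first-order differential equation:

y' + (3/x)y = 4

Using integrating factor method:

General solution: y = x + Cx^(-3)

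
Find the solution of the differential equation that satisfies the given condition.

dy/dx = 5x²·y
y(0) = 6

General solution: y = Ce^(5x³/3)
Applying IC y(0) = 6:
Particular solution: y = 6e^(5x³/3)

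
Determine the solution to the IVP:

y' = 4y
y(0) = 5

General solution: y = Ce^(4x)
Applying IC y(0) = 5:
Particular solution: y = 5e^(4x)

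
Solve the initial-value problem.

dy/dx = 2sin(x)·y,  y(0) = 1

General solution: y = Ce^(-2cos(x))
Applying IC y(0) = 1:
Particular solution: y = e^(2(1-cos(x)))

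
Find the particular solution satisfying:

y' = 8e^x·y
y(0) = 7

General solution: y = Ce^(8e^x)
Applying IC y(0) = 7:
Particular solution: y = 7e^(8(e^x - 1))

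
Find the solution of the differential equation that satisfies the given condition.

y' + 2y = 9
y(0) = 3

General solution: y = 9/2 + Ce^(-2x)
Applying y(0) = 3: C = 3 - 9/2 = -3/2
Particular solution: y = 9/2 - (3/2)e^(-2x)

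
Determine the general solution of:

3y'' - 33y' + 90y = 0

Characteristic equation: 3r² - 33r + 90 = 0
Divide by 3: r² - 11r + 30 = 0
Roots: r = 6, 5 (distinct real)
General solution: y = C₁e^(6x) + C₂e^(5x)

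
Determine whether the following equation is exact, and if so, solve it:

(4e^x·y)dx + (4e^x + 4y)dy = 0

Verify exactness: ∂M/∂y = ∂N/∂x ✓
Find F(x,y) such that ∂F/∂x = M, ∂F/∂y = N
Solution: 4e^x·y + 2y² = C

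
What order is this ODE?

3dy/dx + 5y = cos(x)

The order is 1 (highest derivative is of order 1).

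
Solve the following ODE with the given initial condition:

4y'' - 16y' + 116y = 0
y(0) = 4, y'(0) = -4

General solution: y = e^(2x)(C₁cos(5x) + C₂sin(5x))
Complex roots r = 2 ± 5i
Applying ICs: C₁ = 4, C₂ = -12/5
Particular solution: y = e^(2x)(4cos(5x) - (12/5)sin(5x))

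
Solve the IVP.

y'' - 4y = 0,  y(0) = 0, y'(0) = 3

General solution: y = C₁e^(2x) + C₂e^(-2x)
Applying ICs: C₁ = 3/4, C₂ = -3/4
Particular solution: y = (3/4)e^(2x) - (3/4)e^(-2x)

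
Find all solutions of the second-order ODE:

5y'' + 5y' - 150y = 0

Characteristic equation: 5r² + 5r - 150 = 0
Divide by 5: r² + r - 30 = 0
Roots: r = 5, -6 (distinct real)
General solution: y = C₁e^(5x) + C₂e^(-6x)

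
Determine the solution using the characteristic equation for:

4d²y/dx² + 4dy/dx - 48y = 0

Characteristic equation: 4r² + 4r - 48 = 0
Divide by 4: r² + r - 12 = 0
Roots: r = 3, -4 (distinct real)
General solution: y = C₁e^(3x) + C₂e^(-4x)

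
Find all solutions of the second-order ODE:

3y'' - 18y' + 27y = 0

Characteristic equation: 3r² - 18r + 27 = 0
Divide by 3: r² - 6r + 9 = 0
Factored: (r - 3)² = 0
Repeated root: r = 3
General solution: y = (C₁ + C₂x)e^(3x)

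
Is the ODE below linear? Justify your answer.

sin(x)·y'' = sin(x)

Yes. Linear (y and its derivatives appear to the first power only, no products of y terms)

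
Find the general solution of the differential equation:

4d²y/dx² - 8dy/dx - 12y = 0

Characteristic equation: 4r² - 8r - 12 = 0
Divide by 4: r² - 2r - 3 = 0
Roots: r = 3, -1 (distinct real)
General solution: y = C₁e^(3x) + C₂e^(-x)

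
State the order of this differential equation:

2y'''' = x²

The order is 4 (highest derivative is of order 4).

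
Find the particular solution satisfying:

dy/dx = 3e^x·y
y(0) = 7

General solution: y = Ce^(3e^x)
Applying IC y(0) = 7:
Particular solution: y = 7e^(3(e^x - 1))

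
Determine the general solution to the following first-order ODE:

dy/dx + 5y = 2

Using integrating factor method:

General solution: y = 2/5 + Ce^(-5x)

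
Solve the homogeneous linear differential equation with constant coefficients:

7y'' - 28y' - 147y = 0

Characteristic equation: 7r² - 28r - 147 = 0
Divide by 7: r² - 4r - 21 = 0
Roots: r = 7, -3 (distinct real)
General solution: y = C₁e^(7x) + C₂e^(-3x)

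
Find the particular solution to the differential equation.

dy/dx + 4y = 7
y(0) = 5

General solution: y = 7/4 + Ce^(-4x)
Applying y(0) = 5: C = 5 - 7/4 = 13/4
Particular solution: y = 7/4 + (13/4)e^(-4x)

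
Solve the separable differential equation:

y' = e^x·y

Separating variables and integrating:
ln|y| = e^x + C

General solution: y = Ce^(e^x)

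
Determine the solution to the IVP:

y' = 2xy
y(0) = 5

General solution: y = Ce^(x²)
Applying IC y(0) = 5:
Particular solution: y = 5e^(x²)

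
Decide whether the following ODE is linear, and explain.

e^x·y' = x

Linear (y and its derivatives appear to the first power only, no products of y terms)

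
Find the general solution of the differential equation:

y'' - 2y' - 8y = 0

Characteristic equation: r² - 2r - 8 = 0
Roots: r = 4, -2 (distinct real)
General solution: y = C₁e^(4x) + C₂e^(-2x)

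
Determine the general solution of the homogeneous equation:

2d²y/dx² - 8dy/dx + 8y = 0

Characteristic equation: 2r² - 8r + 8 = 0
Divide by 2: r² - 4r + 4 = 0
Factored: (r - 2)² = 0
Repeated root: r = 2
General solution: y = (C₁ + C₂x)e^(2x)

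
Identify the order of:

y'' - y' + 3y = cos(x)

The order is 2 (highest derivative is of order 2).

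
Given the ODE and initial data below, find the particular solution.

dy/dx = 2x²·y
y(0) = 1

General solution: y = Ce^(2x³/3)
Applying IC y(0) = 1:
Particular solution: y = e^(2x³/3)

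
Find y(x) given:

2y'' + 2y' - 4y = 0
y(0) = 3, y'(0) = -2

General solution: y = C₁e^x + C₂e^(-2x)
Applying ICs: C₁ = 4/3, C₂ = 5/3
Particular solution: y = (4/3)e^x + (5/3)e^(-2x)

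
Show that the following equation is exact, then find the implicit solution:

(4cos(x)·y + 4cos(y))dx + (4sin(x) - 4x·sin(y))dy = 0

Verify exactness: ∂M/∂y = ∂N/∂x ✓
Find F(x,y) such that ∂F/∂x = M, ∂F/∂y = N
Solution: 4sin(x)·y + 4x·cos(y) = C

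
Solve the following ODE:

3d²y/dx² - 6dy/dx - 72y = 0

Characteristic equation: 3r² - 6r - 72 = 0
Divide by 3: r² - 2r - 24 = 0
Roots: r = 6, -4 (distinct real)
General solution: y = C₁e^(6x) + C₂e^(-4x)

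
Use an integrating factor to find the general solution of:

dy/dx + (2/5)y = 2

Using integrating factor method:

General solution: y = 5 + Ce^(-2x/5)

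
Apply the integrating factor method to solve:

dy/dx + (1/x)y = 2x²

Using integrating factor method:

General solution: y = (1/2)x^3 + C/x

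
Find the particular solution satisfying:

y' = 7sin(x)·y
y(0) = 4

General solution: y = Ce^(-7cos(x))
Applying IC y(0) = 4:
Particular solution: y = 4e^(7(1-cos(x)))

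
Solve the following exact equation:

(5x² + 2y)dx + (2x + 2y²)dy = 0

Verify exactness: ∂M/∂y = ∂N/∂x ✓
Find F(x,y) such that ∂F/∂x = M, ∂F/∂y = N
Solution: 5x³/3 + 2xy + 2y³/3 = C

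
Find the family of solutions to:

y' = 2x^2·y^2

Separating variables and integrating:
-1/y = 2x^3/3 + C

General solution: y^-1 = (-2/3)x^3 + C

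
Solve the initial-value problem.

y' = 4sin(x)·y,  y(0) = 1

General solution: y = Ce^(-4cos(x))
Applying IC y(0) = 1:
Particular solution: y = e^(4(1-cos(x)))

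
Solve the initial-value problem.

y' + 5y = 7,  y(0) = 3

General solution: y = 7/5 + Ce^(-5x)
Applying y(0) = 3: C = 3 - 7/5 = 8/5
Particular solution: y = 7/5 + (8/5)e^(-5x)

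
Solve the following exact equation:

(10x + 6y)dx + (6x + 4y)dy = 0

Verify exactness: ∂M/∂y = ∂N/∂x ✓
Find F(x,y) such that ∂F/∂x = M, ∂F/∂y = N
Solution: 5x² + 6xy + 2y² = C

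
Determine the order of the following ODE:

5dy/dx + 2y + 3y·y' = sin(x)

The order is 1 (highest derivative is of order 1).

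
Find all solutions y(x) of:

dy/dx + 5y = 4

Using integrating factor method:

General solution: y = 4/5 + Ce^(-5x)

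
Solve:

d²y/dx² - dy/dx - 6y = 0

Characteristic equation: r² - r - 6 = 0
Roots: r = 3, -2 (distinct real)
General solution: y = C₁e^(3x) + C₂e^(-2x)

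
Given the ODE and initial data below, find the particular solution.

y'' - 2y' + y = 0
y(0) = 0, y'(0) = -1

General solution: y = (C₁ + C₂x)e^x
Repeated root r = 1
Applying ICs: C₁ = 0, C₂ = -1
Particular solution: y = -xe^x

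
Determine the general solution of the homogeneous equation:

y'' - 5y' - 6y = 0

Characteristic equation: r² - 5r - 6 = 0
Roots: r = 6, -1 (distinct real)
General solution: y = C₁e^(6x) + C₂e^(-x)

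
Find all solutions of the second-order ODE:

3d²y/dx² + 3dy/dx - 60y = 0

Characteristic equation: 3r² + 3r - 60 = 0
Divide by 3: r² + r - 20 = 0
Roots: r = 4, -5 (distinct real)
General solution: y = C₁e^(4x) + C₂e^(-5x)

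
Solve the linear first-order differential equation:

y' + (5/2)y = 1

Using integrating factor method:

General solution: y = 2/5 + Ce^(-5x/2)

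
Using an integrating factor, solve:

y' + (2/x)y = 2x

Using integrating factor method:

General solution: y = (1/2)x^2 + Cx^(-2)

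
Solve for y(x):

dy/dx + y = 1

Using integrating factor method:

General solution: y = 1 + Ce^(-x)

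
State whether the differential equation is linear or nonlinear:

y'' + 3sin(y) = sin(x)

Nonlinear (sin(y) is nonlinear in y)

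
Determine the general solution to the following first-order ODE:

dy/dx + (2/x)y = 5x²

Using integrating factor method:

General solution: y = x^3 + Cx^(-2)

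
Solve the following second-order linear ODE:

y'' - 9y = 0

Characteristic equation: r² - 9 = 0
Roots: r = 3, -3 (distinct real)
General solution: y = C₁e^(3x) + C₂e^(-3x)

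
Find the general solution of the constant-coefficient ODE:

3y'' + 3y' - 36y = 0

Characteristic equation: 3r² + 3r - 36 = 0
Divide by 3: r² + r - 12 = 0
Roots: r = 3, -4 (distinct real)
General solution: y = C₁e^(3x) + C₂e^(-4x)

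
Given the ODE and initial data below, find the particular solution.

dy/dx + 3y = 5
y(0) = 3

General solution: y = 5/3 + Ce^(-3x)
Applying y(0) = 3: C = 3 - 5/3 = 4/3
Particular solution: y = 5/3 + (4/3)e^(-3x)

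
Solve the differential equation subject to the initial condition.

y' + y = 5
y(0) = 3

General solution: y = 5 + Ce^(-x)
Applying y(0) = 3: C = 3 - 5 = -2
Particular solution: y = 5 - 2e^(-x)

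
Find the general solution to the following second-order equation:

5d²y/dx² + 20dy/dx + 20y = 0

Characteristic equation: 5r² + 20r + 20 = 0
Divide by 5: r² + 4r + 4 = 0
Factored: (r + 2)² = 0
Repeated root: r = -2
General solution: y = (C₁ + C₂x)e^(-2x)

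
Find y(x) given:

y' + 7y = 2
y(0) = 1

General solution: y = 2/7 + Ce^(-7x)
Applying y(0) = 1: C = 1 - 2/7 = 5/7
Particular solution: y = 2/7 + (5/7)e^(-7x)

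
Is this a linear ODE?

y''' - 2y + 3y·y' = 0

No. Nonlinear (product y·y')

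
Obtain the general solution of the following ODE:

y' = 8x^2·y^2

Separating variables and integrating:
-1/y = 8x^3/3 + C

General solution: y^-1 = (-8/3)x^3 + C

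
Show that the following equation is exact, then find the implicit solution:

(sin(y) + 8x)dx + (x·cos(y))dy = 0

Verify exactness: ∂M/∂y = ∂N/∂x ✓
Find F(x,y) such that ∂F/∂x = M, ∂F/∂y = N
Solution: x·sin(y) + 4x² = C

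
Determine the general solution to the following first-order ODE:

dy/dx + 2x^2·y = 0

Using integrating factor method:

General solution: y = Ce^(-2x^3/3)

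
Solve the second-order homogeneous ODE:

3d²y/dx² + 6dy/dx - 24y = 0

Characteristic equation: 3r² + 6r - 24 = 0
Divide by 3: r² + 2r - 8 = 0
Roots: r = 2, -4 (distinct real)
General solution: y = C₁e^(2x) + C₂e^(-4x)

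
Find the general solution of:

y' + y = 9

Using integrating factor method:

General solution: y = 9 + Ce^(-x)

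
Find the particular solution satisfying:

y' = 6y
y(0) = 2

General solution: y = Ce^(6x)
Applying IC y(0) = 2:
Particular solution: y = 2e^(6x)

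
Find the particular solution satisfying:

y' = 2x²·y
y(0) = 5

General solution: y = Ce^(2x³/3)
Applying IC y(0) = 5:
Particular solution: y = 5e^(2x³/3)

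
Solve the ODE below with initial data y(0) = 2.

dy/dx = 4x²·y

General solution: y = Ce^(4x³/3)
Applying IC y(0) = 2:
Particular solution: y = 2e^(4x³/3)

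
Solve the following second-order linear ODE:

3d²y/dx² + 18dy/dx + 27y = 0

Characteristic equation: 3r² + 18r + 27 = 0
Divide by 3: r² + 6r + 9 = 0
Factored: (r + 3)² = 0
Repeated root: r = -3
General solution: y = (C₁ + C₂x)e^(-3x)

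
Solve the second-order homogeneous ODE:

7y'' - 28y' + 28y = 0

Characteristic equation: 7r² - 28r + 28 = 0
Divide by 7: r² - 4r + 4 = 0
Factored: (r - 2)² = 0
Repeated root: r = 2
General solution: y = (C₁ + C₂x)e^(2x)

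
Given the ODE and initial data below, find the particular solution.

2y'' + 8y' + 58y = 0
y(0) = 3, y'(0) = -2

General solution: y = e^(-2x)(C₁cos(5x) + C₂sin(5x))
Complex roots r = -2 ± 5i
Applying ICs: C₁ = 3, C₂ = 4/5
Particular solution: y = e^(-2x)(3cos(5x) + (4/5)sin(5x))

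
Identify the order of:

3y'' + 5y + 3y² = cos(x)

The order is 2 (highest derivative is of order 2).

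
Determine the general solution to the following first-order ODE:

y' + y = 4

Using integrating factor method:

General solution: y = 4 + Ce^(-x)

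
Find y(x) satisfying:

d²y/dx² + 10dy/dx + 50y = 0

Characteristic equation: r² + 10r + 50 = 0
Roots: r = -5 ± 5i (complex conjugates)
General solution: y = e^(-5x)(C₁cos(5x) + C₂sin(5x))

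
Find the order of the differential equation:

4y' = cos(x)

The order is 1 (highest derivative is of order 1).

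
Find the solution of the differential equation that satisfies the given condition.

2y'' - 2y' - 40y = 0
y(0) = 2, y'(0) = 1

General solution: y = C₁e^(5x) + C₂e^(-4x)
Applying ICs: C₁ = 1, C₂ = 1
Particular solution: y = e^(5x) + e^(-4x)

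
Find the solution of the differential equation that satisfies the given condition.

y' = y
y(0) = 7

General solution: y = Ce^x
Applying IC y(0) = 7:
Particular solution: y = 7e^x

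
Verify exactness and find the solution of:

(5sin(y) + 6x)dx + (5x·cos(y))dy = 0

Verify exactness: ∂M/∂y = ∂N/∂x ✓
Find F(x,y) such that ∂F/∂x = M, ∂F/∂y = N
Solution: 5x·sin(y) + 3x² = C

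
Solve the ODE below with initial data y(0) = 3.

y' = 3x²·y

General solution: y = Ce^(x³)
Applying IC y(0) = 3:
Particular solution: y = 3e^(x³)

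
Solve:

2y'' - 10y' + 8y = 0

Characteristic equation: 2r² - 10r + 8 = 0
Divide by 2: r² - 5r + 4 = 0
Roots: r = 4, 1 (distinct real)
General solution: y = C₁e^(4x) + C₂e^x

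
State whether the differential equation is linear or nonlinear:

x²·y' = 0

Linear (y and its derivatives appear to the first power only, no products of y terms)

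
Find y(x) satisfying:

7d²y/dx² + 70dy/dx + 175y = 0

Characteristic equation: 7r² + 70r + 175 = 0
Divide by 7: r² + 10r + 25 = 0
Factored: (r + 5)² = 0
Repeated root: r = -5
General solution: y = (C₁ + C₂x)e^(-5x)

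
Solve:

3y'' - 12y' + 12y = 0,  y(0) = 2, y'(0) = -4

General solution: y = (C₁ + C₂x)e^(2x)
Repeated root r = 2
Applying ICs: C₁ = 2, C₂ = -8
Particular solution: y = (2 - 8x)e^(2x)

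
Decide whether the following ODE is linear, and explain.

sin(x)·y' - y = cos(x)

Linear (y and its derivatives appear to the first power only, no products of y terms)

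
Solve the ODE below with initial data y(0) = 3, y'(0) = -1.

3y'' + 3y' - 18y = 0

General solution: y = C₁e^(2x) + C₂e^(-3x)
Applying ICs: C₁ = 8/5, C₂ = 7/5
Particular solution: y = (8/5)e^(2x) + (7/5)e^(-3x)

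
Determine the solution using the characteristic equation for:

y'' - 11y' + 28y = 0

Characteristic equation: r² - 11r + 28 = 0
Roots: r = 4, 7 (distinct real)
General solution: y = C₁e^(4x) + C₂e^(7x)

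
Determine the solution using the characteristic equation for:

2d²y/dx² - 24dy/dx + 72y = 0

Characteristic equation: 2r² - 24r + 72 = 0
Divide by 2: r² - 12r + 36 = 0
Factored: (r - 6)² = 0
Repeated root: r = 6
General solution: y = (C₁ + C₂x)e^(6x)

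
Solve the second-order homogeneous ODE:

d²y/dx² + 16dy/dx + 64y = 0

Characteristic equation: r² + 16r + 64 = 0
Factored: (r + 8)² = 0
Repeated root: r = -8
General solution: y = (C₁ + C₂x)e^(-8x)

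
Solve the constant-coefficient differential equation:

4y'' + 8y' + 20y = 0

Characteristic equation: 4r² + 8r + 20 = 0
Divide by 4: r² + 2r + 5 = 0
Roots: r = -1 ± 2i (complex conjugates)
General solution: y = e^(-x)(C₁cos(2x) + C₂sin(2x))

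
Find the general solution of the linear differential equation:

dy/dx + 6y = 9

Using integrating factor method:

General solution: y = 3/2 + Ce^(-6x)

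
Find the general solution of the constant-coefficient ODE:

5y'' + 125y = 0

Characteristic equation: 5r² + 125 = 0
Divide by 5: r² + 25 = 0
Roots: r = ±5i (complex conjugates)
General solution: y = C₁cos(5x) + C₂sin(5x)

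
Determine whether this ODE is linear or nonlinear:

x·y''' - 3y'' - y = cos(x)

Linear (y and its derivatives appear to the first power only, no products of y terms)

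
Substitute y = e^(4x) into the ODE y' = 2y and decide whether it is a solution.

Verification:
y = e^(4x)
y' = 4e^(4x)
But 2y = 2e^(4x)
y' ≠ 2y — the derivative does not match

No, it is not a solution.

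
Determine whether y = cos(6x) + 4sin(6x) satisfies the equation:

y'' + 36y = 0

Verification:
y'' = -36cos(6x) - 144sin(6x)
y'' + 36y = 0 ✓

Yes, it is a solution.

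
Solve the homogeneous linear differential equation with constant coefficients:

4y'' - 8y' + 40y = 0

Characteristic equation: 4r² - 8r + 40 = 0
Divide by 4: r² - 2r + 10 = 0
Roots: r = 1 ± 3i (complex conjugates)
General solution: y = e^x(C₁cos(3x) + C₂sin(3x))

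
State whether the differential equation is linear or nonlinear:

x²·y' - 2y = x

Linear (y and its derivatives appear to the first power only, no products of y terms)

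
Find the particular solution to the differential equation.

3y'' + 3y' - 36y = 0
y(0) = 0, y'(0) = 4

General solution: y = C₁e^(3x) + C₂e^(-4x)
Applying ICs: C₁ = 4/7, C₂ = -4/7
Particular solution: y = (4/7)e^(3x) - (4/7)e^(-4x)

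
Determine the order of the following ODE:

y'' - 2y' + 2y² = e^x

The order is 2 (highest derivative is of order 2).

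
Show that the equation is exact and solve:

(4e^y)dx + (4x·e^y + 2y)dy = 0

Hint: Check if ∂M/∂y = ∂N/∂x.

Verify exactness: ∂M/∂y = ∂N/∂x ✓
Find F(x,y) such that ∂F/∂x = M, ∂F/∂y = N
Solution: 4x·e^y + y² = C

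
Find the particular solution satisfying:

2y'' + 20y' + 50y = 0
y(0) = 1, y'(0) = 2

General solution: y = (C₁ + C₂x)e^(-5x)
Repeated root r = -5
Applying ICs: C₁ = 1, C₂ = 7
Particular solution: y = (1 + 7x)e^(-5x)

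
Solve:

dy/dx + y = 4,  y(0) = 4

General solution: y = 4 + Ce^(-x)
Applying y(0) = 4: C = 4 - 4 = 0
Particular solution: y = 4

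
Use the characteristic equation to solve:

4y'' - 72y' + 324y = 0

Characteristic equation: 4r² - 72r + 324 = 0
Divide by 4: r² - 18r + 81 = 0
Factored: (r - 9)² = 0
Repeated root: r = 9
General solution: y = (C₁ + C₂x)e^(9x)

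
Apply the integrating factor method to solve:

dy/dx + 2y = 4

Using integrating factor method:

General solution: y = 2 + Ce^(-2x)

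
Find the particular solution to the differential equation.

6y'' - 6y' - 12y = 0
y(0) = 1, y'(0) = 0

General solution: y = C₁e^(2x) + C₂e^(-x)
Applying ICs: C₁ = 1/3, C₂ = 2/3
Particular solution: y = (1/3)e^(2x) + (2/3)e^(-x)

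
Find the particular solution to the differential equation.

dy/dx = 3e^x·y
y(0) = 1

General solution: y = Ce^(3e^x)
Applying IC y(0) = 1:
Particular solution: y = e^(3(e^x - 1))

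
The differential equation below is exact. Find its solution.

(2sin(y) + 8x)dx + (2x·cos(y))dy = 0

Verify exactness: ∂M/∂y = ∂N/∂x ✓
Find F(x,y) such that ∂F/∂x = M, ∂F/∂y = N
Solution: 2x·sin(y) + 4x² = C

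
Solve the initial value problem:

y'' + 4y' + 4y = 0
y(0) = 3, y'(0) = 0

General solution: y = (C₁ + C₂x)e^(-2x)
Repeated root r = -2
Applying ICs: C₁ = 3, C₂ = 6
Particular solution: y = (3 + 6x)e^(-2x)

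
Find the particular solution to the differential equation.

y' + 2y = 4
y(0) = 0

General solution: y = 2 + Ce^(-2x)
Applying y(0) = 0: C = 0 - 2 = -2
Particular solution: y = 2 - 2e^(-2x)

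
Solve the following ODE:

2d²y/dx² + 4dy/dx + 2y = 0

Characteristic equation: 2r² + 4r + 2 = 0
Divide by 2: r² + 2r + 1 = 0
Factored: (r + 1)² = 0
Repeated root: r = -1
General solution: y = (C₁ + C₂x)e^(-x)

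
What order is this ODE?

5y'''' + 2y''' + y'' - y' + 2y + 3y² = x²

The order is 4 (highest derivative is of order 4).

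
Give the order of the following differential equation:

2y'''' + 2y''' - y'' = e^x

The order is 4 (highest derivative is of order 4).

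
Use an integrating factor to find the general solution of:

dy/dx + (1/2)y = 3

Using integrating factor method:

General solution: y = 6 + Ce^(-x/2)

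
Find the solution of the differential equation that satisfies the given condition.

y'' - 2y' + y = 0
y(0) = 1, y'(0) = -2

General solution: y = (C₁ + C₂x)e^x
Repeated root r = 1
Applying ICs: C₁ = 1, C₂ = -3
Particular solution: y = (1 - 3x)e^x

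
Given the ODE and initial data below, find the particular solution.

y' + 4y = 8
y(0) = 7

General solution: y = 2 + Ce^(-4x)
Applying y(0) = 7: C = 7 - 2 = 5
Particular solution: y = 2 + 5e^(-4x)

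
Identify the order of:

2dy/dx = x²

The order is 1 (highest derivative is of order 1).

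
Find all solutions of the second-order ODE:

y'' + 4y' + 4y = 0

Characteristic equation: r² + 4r + 4 = 0
Factored: (r + 2)² = 0
Repeated root: r = -2
General solution: y = (C₁ + C₂x)e^(-2x)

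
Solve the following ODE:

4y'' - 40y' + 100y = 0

Characteristic equation: 4r² - 40r + 100 = 0
Divide by 4: r² - 10r + 25 = 0
Factored: (r - 5)² = 0
Repeated root: r = 5
General solution: y = (C₁ + C₂x)e^(5x)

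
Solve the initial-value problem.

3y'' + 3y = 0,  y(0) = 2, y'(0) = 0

General solution: y = C₁cos(x) + C₂sin(x)
Complex roots r = ±i
Applying ICs: C₁ = 2, C₂ = 0
Particular solution: y = 2cos(x)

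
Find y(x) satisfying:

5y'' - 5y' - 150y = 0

Characteristic equation: 5r² - 5r - 150 = 0
Divide by 5: r² - r - 30 = 0
Roots: r = 6, -5 (distinct real)
General solution: y = C₁e^(6x) + C₂e^(-5x)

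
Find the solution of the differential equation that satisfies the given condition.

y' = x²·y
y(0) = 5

General solution: y = Ce^(x³/3)
Applying IC y(0) = 5:
Particular solution: y = 5e^(x³/3)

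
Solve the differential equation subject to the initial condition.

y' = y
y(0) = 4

General solution: y = Ce^x
Applying IC y(0) = 4:
Particular solution: y = 4e^x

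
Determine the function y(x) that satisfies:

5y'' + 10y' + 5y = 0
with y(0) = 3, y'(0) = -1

General solution: y = (C₁ + C₂x)e^(-x)
Repeated root r = -1
Applying ICs: C₁ = 3, C₂ = 2
Particular solution: y = (3 + 2x)e^(-x)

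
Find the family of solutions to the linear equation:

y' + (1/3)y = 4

Using integrating factor method:

General solution: y = 12 + Ce^(-x/3)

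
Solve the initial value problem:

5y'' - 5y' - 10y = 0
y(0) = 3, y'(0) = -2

General solution: y = C₁e^(2x) + C₂e^(-x)
Applying ICs: C₁ = 1/3, C₂ = 8/3
Particular solution: y = (1/3)e^(2x) + (8/3)e^(-x)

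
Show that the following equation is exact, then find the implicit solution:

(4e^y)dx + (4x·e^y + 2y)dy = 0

Verify exactness: ∂M/∂y = ∂N/∂x ✓
Find F(x,y) such that ∂F/∂x = M, ∂F/∂y = N
Solution: 4x·e^y + y² = C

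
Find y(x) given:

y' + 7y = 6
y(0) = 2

General solution: y = 6/7 + Ce^(-7x)
Applying y(0) = 2: C = 2 - 6/7 = 8/7
Particular solution: y = 6/7 + (8/7)e^(-7x)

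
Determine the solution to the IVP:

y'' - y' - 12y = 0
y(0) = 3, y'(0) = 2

General solution: y = C₁e^(4x) + C₂e^(-3x)
Applying ICs: C₁ = 11/7, C₂ = 10/7
Particular solution: y = (11/7)e^(4x) + (10/7)e^(-3x)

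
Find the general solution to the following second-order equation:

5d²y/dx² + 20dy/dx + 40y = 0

Characteristic equation: 5r² + 20r + 40 = 0
Divide by 5: r² + 4r + 8 = 0
Roots: r = -2 ± 2i (complex conjugates)
General solution: y = e^(-2x)(C₁cos(2x) + C₂sin(2x))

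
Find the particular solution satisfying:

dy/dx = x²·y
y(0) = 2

General solution: y = Ce^(x³/3)
Applying IC y(0) = 2:
Particular solution: y = 2e^(x³/3)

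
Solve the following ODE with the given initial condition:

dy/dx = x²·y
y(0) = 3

General solution: y = Ce^(x³/3)
Applying IC y(0) = 3:
Particular solution: y = 3e^(x³/3)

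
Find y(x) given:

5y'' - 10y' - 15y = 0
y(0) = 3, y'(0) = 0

General solution: y = C₁e^(3x) + C₂e^(-x)
Applying ICs: C₁ = 3/4, C₂ = 9/4
Particular solution: y = (3/4)e^(3x) + (9/4)e^(-x)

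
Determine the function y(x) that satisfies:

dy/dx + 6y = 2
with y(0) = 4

General solution: y = 1/3 + Ce^(-6x)
Applying y(0) = 4: C = 4 - 1/3 = 11/3
Particular solution: y = 1/3 + (11/3)e^(-6x)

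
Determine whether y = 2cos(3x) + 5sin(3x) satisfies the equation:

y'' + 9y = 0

Verification:
y'' = -18cos(3x) - 45sin(3x)
y'' + 9y = 0 ✓

Yes, it is a solution.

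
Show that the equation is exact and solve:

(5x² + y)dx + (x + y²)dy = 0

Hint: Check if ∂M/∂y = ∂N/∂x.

Verify exactness: ∂M/∂y = ∂N/∂x ✓
Find F(x,y) such that ∂F/∂x = M, ∂F/∂y = N
Solution: 5x³/3 + xy + y³/3 = C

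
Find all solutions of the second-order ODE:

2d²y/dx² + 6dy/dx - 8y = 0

Characteristic equation: 2r² + 6r - 8 = 0
Divide by 2: r² + 3r - 4 = 0
Roots: r = 1, -4 (distinct real)
General solution: y = C₁e^x + C₂e^(-4x)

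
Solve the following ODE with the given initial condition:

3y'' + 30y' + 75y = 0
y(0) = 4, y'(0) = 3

General solution: y = (C₁ + C₂x)e^(-5x)
Repeated root r = -5
Applying ICs: C₁ = 4, C₂ = 23
Particular solution: y = (4 + 23x)e^(-5x)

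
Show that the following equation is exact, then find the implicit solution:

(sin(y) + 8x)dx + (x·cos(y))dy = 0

Verify exactness: ∂M/∂y = ∂N/∂x ✓
Find F(x,y) such that ∂F/∂x = M, ∂F/∂y = N
Solution: x·sin(y) + 4x² = C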